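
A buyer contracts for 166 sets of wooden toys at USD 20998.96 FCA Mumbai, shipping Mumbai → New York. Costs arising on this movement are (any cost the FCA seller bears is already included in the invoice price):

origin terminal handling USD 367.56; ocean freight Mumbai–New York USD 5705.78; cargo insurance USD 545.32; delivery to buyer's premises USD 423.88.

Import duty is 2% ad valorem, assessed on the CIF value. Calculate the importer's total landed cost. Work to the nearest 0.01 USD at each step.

Total landed cost: USD 28593.85

FCA: the seller delivers export-cleared goods to the carrier; the buyer bears costs from that point.
CIF value = FCA price + origin terminal + freight + insurance = 20998.96 + 367.56 + 5705.78 + 545.32 = 27617.62
Import duty = 27617.62 × 2% = 552.35
Buyer bears: origin terminal 367.56 + freight 5705.78 + insurance 545.32 + delivery 423.88 + duty 552.35 = 7594.89
Landed cost = invoice 20998.96 + 7594.89 = 28593.85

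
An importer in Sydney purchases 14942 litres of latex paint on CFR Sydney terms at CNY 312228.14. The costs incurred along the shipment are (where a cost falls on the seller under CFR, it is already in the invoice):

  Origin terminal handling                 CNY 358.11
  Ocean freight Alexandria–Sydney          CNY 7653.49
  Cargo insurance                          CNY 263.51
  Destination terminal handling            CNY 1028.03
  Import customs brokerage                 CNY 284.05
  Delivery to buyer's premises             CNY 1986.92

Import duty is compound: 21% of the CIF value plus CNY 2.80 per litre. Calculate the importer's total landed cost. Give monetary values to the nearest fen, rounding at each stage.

CFR: the seller pays costs through ocean freight to the destination port, but not insurance.
Already in the invoice (seller's account under CFR): origin terminal, freight — exclude.
CIF value = CFR price + insurance = 312228.14 + 263.51 = 312491.65
Ad valorem component: 312491.65 × 21% = 65623.25
Specific component: 14942 × 2.80 = 41837.60
Import duty = 65623.25 + 41837.60 = 107460.85
Buyer bears: insurance 263.51 + destination terminal 1028.03 + brokerage 284.05 + delivery 1986.92 + duty 107460.85 = 111023.36
Landed cost = invoice 312228.14 + 111023.36 = 423251.50

Total landed cost: CNY 423251.50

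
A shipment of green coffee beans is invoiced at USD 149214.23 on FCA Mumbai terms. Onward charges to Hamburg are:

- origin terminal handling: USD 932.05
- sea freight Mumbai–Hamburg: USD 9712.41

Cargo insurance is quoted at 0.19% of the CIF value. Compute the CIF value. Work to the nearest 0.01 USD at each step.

CIF value: USD 160163.00

Let C be the CIF value. C = FCA price + pre-shipment costs + freight + 0.19% × C
C − 0.19% × C = 149214.23 + 932.05 + 9712.41
0.9981 × C = 159858.69
C = 159858.69 / 0.9981 = 160163.00
Insurance premium = 0.19% × 160163.00 = 304.31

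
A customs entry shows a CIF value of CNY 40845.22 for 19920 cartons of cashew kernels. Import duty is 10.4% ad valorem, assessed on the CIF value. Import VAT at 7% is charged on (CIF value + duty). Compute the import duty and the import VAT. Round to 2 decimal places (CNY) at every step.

Import duty: CNY 4247.90; import VAT: CNY 3156.52

Import duty = 40845.22 × 10.4% = 4247.90
VAT base = CIF + duty = 40845.22 + 4247.90 = 45093.12
Import VAT = 45093.12 × 7% = 3156.52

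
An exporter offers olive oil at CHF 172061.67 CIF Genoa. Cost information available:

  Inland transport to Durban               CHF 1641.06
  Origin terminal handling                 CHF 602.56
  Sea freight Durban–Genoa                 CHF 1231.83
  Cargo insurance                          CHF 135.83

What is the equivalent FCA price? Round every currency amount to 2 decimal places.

Not relevant to the conversion: inland to port — on the seller under both CIF and FCA; already in the CIF price and stays in the FCA price.
From CIF to FCA, the seller no longer bears: origin terminal, freight, insurance.
FCA price = 172061.67 − 602.56 − 1231.83 − 135.83 = 170091.45

FCA price: CHF 170091.45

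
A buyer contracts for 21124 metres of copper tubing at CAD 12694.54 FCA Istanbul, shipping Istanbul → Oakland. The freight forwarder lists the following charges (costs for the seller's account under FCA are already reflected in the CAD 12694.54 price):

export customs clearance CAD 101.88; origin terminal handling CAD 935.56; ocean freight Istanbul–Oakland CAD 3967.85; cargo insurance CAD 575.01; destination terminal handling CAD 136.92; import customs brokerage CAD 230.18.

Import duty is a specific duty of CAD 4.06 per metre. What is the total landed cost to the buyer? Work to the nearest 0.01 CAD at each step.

Total landed cost: CAD 104303.50

FCA: the seller delivers export-cleared goods to the carrier; the buyer bears costs from that point.
Already in the invoice (seller's account under FCA): export clearance — exclude.
CIF value = FCA price + origin terminal + freight + insurance = 12694.54 + 935.56 + 3967.85 + 575.01 = 18172.96
Import duty = 21124 × 4.06 = 85763.44
Buyer bears: origin terminal 935.56 + freight 3967.85 + insurance 575.01 + destination terminal 136.92 + brokerage 230.18 + duty 85763.44 = 91608.96
Landed cost = invoice 12694.54 + 91608.96 = 104303.50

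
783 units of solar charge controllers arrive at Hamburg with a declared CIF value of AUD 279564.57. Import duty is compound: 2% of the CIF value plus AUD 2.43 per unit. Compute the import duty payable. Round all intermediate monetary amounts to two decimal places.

Ad valorem component: 279564.57 × 2% = 5591.29
Specific component: 783 × 2.43 = 1902.69
Import duty = 5591.29 + 1902.69 = 7493.98

Import duty: AUD 7493.98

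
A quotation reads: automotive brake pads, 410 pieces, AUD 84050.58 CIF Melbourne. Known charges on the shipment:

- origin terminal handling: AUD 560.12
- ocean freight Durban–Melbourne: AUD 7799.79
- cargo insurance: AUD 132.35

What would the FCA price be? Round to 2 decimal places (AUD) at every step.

FCA price: AUD 75558.32

From CIF to FCA, the seller no longer bears: origin terminal, freight, insurance.
FCA price = 84050.58 − 560.12 − 7799.79 − 132.35 = 75558.32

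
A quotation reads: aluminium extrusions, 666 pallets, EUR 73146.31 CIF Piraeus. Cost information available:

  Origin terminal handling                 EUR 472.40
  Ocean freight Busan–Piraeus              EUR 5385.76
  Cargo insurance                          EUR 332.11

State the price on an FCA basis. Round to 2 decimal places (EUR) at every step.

From CIF to FCA, the seller no longer bears: origin terminal, freight, insurance.
FCA price = 73146.31 − 472.40 − 5385.76 − 332.11 = 66956.04

FCA price: EUR 66956.04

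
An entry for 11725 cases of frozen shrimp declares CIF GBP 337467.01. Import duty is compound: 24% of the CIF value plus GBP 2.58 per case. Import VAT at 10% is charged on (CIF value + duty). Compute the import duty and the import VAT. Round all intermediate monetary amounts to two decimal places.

Import duty: GBP 111242.58; import VAT: GBP 44870.96

Ad valorem component: 337467.01 × 24% = 80992.08
Specific component: 11725 × 2.58 = 30250.50
Import duty = 80992.08 + 30250.50 = 111242.58
VAT base = CIF + duty = 337467.01 + 111242.58 = 448709.59
Import VAT = 448709.59 × 10% = 44870.96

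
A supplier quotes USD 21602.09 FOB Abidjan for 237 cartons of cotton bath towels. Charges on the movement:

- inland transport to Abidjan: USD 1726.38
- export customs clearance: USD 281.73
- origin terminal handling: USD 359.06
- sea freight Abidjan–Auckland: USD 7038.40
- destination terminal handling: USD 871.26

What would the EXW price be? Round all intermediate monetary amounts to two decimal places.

Not relevant to the conversion: freight, destination terminal — on the buyer under both terms; not part of either seller's price.
From FOB to EXW, the seller no longer bears: inland to port, export clearance, origin terminal.
EXW price = 21602.09 − 1726.38 − 281.73 − 359.06 = 19234.92

EXW price: USD 19234.92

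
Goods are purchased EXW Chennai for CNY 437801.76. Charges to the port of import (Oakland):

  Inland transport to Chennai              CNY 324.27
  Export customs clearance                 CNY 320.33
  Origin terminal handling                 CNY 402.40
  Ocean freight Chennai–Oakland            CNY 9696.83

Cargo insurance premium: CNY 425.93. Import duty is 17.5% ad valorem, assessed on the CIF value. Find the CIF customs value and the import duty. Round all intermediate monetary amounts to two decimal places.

CIF value: CNY 448971.52; import duty: CNY 78570.02

CIF = EXW price + pre-shipment costs + freight + insurance
CIF = 437801.76 + 324.27 + 320.33 + 402.40 + 9696.83 + 425.93 = 448971.52
Import duty = 448971.52 × 17.5% = 78570.02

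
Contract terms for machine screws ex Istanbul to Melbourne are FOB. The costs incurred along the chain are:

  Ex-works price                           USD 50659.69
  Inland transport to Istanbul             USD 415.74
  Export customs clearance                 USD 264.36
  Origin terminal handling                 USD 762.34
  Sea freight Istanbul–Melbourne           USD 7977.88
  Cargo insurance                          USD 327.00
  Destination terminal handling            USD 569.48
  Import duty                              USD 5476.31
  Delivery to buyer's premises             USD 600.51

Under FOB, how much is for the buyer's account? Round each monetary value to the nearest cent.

Buyer's account: USD 14951.18

FOB: the seller bears costs until goods are on board at the origin port; the buyer bears freight, insurance and all costs thereafter.
Seller's account: goods 50659.69 + inland to port 415.74 + export clearance 264.36 + origin terminal 762.34 = 52102.13
Buyer's account: freight 7977.88 + insurance 327.00 + destination terminal 569.48 + duty 5476.31 + delivery 600.51 = 14951.18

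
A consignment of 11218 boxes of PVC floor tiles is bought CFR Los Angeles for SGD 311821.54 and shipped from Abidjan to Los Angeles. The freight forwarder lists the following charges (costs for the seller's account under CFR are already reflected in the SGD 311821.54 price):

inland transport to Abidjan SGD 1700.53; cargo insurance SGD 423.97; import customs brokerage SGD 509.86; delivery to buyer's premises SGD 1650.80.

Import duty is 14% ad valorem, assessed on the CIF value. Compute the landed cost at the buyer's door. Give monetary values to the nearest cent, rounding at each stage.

CFR: the seller pays costs through ocean freight to the destination port, but not insurance.
Already in the invoice (seller's account under CFR): inland to port — exclude.
CIF value = CFR price + insurance = 311821.54 + 423.97 = 312245.51
Import duty = 312245.51 × 14% = 43714.37
Buyer bears: insurance 423.97 + brokerage 509.86 + delivery 1650.80 + duty 43714.37 = 46299.00
Landed cost = invoice 311821.54 + 46299.00 = 358120.54

Total landed cost: SGD 358120.54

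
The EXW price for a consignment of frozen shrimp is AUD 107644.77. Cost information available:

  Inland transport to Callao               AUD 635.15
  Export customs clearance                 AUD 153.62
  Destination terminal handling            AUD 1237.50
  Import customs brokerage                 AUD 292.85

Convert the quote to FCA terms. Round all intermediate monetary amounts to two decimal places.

FCA price: AUD 108433.54

Not relevant to the conversion: brokerage, destination terminal — on the buyer under both terms; not part of either seller's price.
From EXW to FCA, the seller additionally bears: inland to port, export clearance.
FCA price = 107644.77 + 635.15 + 153.62 = 108433.54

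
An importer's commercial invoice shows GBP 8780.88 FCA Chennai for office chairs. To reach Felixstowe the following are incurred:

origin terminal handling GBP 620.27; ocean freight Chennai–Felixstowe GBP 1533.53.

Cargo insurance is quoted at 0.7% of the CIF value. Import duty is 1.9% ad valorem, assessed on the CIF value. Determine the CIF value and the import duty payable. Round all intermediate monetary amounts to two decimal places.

Let C be the CIF value. C = FCA price + pre-shipment costs + freight + 0.7% × C
C − 0.7% × C = 8780.88 + 620.27 + 1533.53
0.993 × C = 10934.68
C = 10934.68 / 0.993 = 11011.76
Insurance premium = 0.7% × 11011.76 = 77.08
Import duty = 11011.76 × 1.9% = 209.22

CIF value: GBP 11011.76; import duty: GBP 209.22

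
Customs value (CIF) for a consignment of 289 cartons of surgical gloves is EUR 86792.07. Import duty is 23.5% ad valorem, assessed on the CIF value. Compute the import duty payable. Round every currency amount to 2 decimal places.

Import duty: EUR 20396.14

Import duty = 86792.07 × 23.5% = 20396.14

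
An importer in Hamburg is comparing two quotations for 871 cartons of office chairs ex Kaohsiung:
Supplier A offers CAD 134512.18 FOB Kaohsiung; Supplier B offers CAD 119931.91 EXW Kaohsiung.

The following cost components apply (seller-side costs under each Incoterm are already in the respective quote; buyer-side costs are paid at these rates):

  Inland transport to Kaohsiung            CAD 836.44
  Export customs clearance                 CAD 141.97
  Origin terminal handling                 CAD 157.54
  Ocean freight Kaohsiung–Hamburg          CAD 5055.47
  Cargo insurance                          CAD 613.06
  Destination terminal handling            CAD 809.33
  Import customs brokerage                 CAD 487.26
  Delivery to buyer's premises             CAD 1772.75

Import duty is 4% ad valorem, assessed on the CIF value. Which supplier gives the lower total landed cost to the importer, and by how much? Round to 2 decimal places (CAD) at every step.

Supplier A (FOB):
CIF value = FOB price + freight + insurance = 134512.18 + 5055.47 + 613.06 = 140180.71
Import duty = 140180.71 × 4% = 5607.23
Buyer bears (A): 5055.47 + 613.06 + 809.33 + 487.26 + 1772.75 = 8737.87
Landed cost (A) = invoice 134512.18 + 8737.87 + duty 5607.23 = 148857.28
Supplier B (EXW):
CIF value = EXW price + inland to port + export clearance + origin terminal + freight + insurance = 119931.91 + 836.44 + 141.97 + 157.54 + 5055.47 + 613.06 = 126736.39
Import duty = 126736.39 × 4% = 5069.46
Buyer bears (B): 836.44 + 141.97 + 157.54 + 5055.47 + 613.06 + 809.33 + 487.26 + 1772.75 = 9873.82
Landed cost (B) = invoice 119931.91 + 9873.82 + duty 5069.46 = 134875.19
Difference = |148857.28 − 134875.19| = 13982.09

Supplier B is cheaper by CAD 13982.09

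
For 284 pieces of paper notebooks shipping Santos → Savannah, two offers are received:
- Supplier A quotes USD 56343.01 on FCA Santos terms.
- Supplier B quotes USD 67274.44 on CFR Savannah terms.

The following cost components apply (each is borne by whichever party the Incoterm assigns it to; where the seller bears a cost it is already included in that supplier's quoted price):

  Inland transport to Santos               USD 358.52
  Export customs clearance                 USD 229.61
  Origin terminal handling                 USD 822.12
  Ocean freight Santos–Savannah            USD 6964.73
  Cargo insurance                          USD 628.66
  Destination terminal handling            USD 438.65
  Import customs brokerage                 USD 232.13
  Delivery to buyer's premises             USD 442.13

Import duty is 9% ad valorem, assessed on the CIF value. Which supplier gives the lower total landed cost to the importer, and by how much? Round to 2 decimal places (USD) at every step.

Supplier A (FCA):
CIF value = FCA price + origin terminal + freight + insurance = 56343.01 + 822.12 + 6964.73 + 628.66 = 64758.52
Import duty = 64758.52 × 9% = 5828.27
Buyer bears (A): 822.12 + 6964.73 + 628.66 + 438.65 + 232.13 + 442.13 = 9528.42
Landed cost (A) = invoice 56343.01 + 9528.42 + duty 5828.27 = 71699.70
Supplier B (CFR):
CIF value = CFR price + insurance = 67274.44 + 628.66 = 67903.10
Import duty = 67903.10 × 9% = 6111.28
Buyer bears (B): 628.66 + 438.65 + 232.13 + 442.13 = 1741.57
Landed cost (B) = invoice 67274.44 + 1741.57 + duty 6111.28 = 75127.29
Difference = |71699.70 − 75127.29| = 3427.59

Supplier A is cheaper by USD 3427.59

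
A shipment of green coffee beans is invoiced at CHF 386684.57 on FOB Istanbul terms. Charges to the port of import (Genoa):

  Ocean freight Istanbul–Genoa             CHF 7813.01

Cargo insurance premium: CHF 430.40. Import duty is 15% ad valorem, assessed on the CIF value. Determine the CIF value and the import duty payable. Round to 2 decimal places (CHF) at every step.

CIF = FOB price + freight + insurance
CIF = 386684.57 + 7813.01 + 430.40 = 394927.98
Import duty = 394927.98 × 15% = 59239.20

CIF value: CHF 394927.98; import duty: CHF 59239.20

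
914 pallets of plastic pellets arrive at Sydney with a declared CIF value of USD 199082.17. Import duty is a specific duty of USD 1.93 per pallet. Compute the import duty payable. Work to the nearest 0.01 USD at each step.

Import duty = 914 × 1.93 = 1764.02

Import duty: USD 1764.02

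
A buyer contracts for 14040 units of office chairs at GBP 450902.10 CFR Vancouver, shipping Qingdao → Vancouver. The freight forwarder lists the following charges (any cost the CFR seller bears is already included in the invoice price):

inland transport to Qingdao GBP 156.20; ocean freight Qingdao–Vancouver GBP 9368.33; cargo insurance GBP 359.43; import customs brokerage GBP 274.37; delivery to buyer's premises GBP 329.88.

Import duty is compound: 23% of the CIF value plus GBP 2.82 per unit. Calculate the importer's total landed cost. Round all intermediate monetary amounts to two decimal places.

Total landed cost: GBP 595248.73

CFR: the seller pays costs through ocean freight to the destination port, but not insurance.
Already in the invoice (seller's account under CFR): inland to port, freight — exclude.
CIF value = CFR price + insurance = 450902.10 + 359.43 = 451261.53
Ad valorem component: 451261.53 × 23% = 103790.15
Specific component: 14040 × 2.82 = 39592.80
Import duty = 103790.15 + 39592.80 = 143382.95
Buyer bears: insurance 359.43 + brokerage 274.37 + delivery 329.88 + duty 143382.95 = 144346.63
Landed cost = invoice 450902.10 + 144346.63 = 595248.73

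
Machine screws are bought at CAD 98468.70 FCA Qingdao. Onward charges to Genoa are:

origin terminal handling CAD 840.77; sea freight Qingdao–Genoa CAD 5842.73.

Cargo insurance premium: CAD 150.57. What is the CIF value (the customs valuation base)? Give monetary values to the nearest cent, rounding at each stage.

CIF value: CAD 105302.77

CIF = FCA price + pre-shipment costs + freight + insurance
CIF = 98468.70 + 840.77 + 5842.73 + 150.57 = 105302.77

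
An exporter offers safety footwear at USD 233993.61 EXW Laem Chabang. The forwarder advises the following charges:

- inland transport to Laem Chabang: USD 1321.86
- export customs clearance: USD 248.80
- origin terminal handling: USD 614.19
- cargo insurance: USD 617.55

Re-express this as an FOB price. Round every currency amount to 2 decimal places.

FOB price: USD 236178.46

Not relevant to the conversion: insurance — on the buyer under both terms; not part of either seller's price.
From EXW to FOB, the seller additionally bears: inland to port, export clearance, origin terminal.
FOB price = 233993.61 + 1321.86 + 248.80 + 614.19 = 236178.46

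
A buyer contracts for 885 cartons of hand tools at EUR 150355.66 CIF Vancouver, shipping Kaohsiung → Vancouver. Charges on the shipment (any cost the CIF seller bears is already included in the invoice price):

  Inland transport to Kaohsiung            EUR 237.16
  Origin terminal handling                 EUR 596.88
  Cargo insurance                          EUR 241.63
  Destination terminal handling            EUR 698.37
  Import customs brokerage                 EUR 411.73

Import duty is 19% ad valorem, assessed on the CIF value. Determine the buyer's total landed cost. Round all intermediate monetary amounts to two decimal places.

Total landed cost: EUR 180033.34

CIF: the seller pays costs through ocean freight and marine insurance to the destination port.
Already in the invoice (seller's account under CIF): inland to port, origin terminal, insurance — exclude.
The CIF price already equals the CIF value: 150355.66
Import duty = 150355.66 × 19% = 28567.58
Buyer bears: destination terminal 698.37 + brokerage 411.73 + duty 28567.58 = 29677.68
Landed cost = invoice 150355.66 + 29677.68 = 180033.34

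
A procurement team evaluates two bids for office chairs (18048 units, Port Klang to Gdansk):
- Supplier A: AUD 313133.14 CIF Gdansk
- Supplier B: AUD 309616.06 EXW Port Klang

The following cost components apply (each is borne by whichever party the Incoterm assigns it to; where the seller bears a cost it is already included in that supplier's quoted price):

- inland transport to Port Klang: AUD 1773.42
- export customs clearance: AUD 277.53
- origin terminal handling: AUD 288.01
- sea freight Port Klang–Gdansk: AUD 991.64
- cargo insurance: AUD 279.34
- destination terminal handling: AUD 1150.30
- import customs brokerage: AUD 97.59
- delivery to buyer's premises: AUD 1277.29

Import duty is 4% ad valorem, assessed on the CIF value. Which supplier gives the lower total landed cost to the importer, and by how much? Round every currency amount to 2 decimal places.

Supplier A is cheaper by AUD 96.57

Supplier A (CIF):
The CIF price already equals the CIF value: 313133.14
Import duty = 313133.14 × 4% = 12525.33
Buyer bears (A): 1150.30 + 97.59 + 1277.29 = 2525.18
Landed cost (A) = invoice 313133.14 + 2525.18 + duty 12525.33 = 328183.65
Supplier B (EXW):
CIF value = EXW price + inland to port + export clearance + origin terminal + freight + insurance = 309616.06 + 1773.42 + 277.53 + 288.01 + 991.64 + 279.34 = 313226.00
Import duty = 313226.00 × 4% = 12529.04
Buyer bears (B): 1773.42 + 277.53 + 288.01 + 991.64 + 279.34 + 1150.30 + 97.59 + 1277.29 = 6135.12
Landed cost (B) = invoice 309616.06 + 6135.12 + duty 12529.04 = 328280.22
Difference = |328183.65 − 328280.22| = 96.57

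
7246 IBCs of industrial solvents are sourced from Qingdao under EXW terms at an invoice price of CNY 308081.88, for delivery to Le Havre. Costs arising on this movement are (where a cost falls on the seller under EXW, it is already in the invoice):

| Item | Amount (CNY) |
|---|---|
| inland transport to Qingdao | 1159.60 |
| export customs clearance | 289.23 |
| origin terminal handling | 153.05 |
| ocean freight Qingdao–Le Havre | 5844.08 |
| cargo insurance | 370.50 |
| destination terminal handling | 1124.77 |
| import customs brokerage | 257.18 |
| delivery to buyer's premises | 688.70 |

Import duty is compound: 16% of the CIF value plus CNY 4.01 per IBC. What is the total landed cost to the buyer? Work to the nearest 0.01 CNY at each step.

EXW: the seller makes goods available at their premises; the buyer bears all onward costs.
CIF value = EXW price + inland to port + export clearance + origin terminal + freight + insurance = 308081.88 + 1159.60 + 289.23 + 153.05 + 5844.08 + 370.50 = 315898.34
Ad valorem component: 315898.34 × 16% = 50543.73
Specific component: 7246 × 4.01 = 29056.46
Import duty = 50543.73 + 29056.46 = 79600.19
Buyer bears: inland to port 1159.60 + export clearance 289.23 + origin terminal 153.05 + freight 5844.08 + insurance 370.50 + destination terminal 1124.77 + brokerage 257.18 + delivery 688.70 + duty 79600.19 = 89487.30
Landed cost = invoice 308081.88 + 89487.30 = 397569.18

Total landed cost: CNY 397569.18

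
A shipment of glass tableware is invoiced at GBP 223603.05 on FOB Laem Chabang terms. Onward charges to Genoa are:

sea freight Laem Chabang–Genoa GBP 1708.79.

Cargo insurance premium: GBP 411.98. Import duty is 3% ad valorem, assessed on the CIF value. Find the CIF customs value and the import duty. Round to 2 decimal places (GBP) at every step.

CIF value: GBP 225723.82; import duty: GBP 6771.71

CIF = FOB price + freight + insurance
CIF = 223603.05 + 1708.79 + 411.98 = 225723.82
Import duty = 225723.82 × 3% = 6771.71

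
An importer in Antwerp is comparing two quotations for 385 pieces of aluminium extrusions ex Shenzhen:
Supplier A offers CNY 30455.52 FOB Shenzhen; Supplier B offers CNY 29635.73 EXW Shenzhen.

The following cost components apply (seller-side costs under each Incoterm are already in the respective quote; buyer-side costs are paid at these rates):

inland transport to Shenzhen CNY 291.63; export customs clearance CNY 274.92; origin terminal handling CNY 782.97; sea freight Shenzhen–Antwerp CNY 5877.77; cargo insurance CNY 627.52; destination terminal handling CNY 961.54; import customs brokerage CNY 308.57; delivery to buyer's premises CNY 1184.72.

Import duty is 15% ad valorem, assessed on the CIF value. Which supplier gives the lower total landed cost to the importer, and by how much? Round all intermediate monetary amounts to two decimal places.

Supplier A (FOB):
CIF value = FOB price + freight + insurance = 30455.52 + 5877.77 + 627.52 = 36960.81
Import duty = 36960.81 × 15% = 5544.12
Buyer bears (A): 5877.77 + 627.52 + 961.54 + 308.57 + 1184.72 = 8960.12
Landed cost (A) = invoice 30455.52 + 8960.12 + duty 5544.12 = 44959.76
Supplier B (EXW):
CIF value = EXW price + inland to port + export clearance + origin terminal + freight + insurance = 29635.73 + 291.63 + 274.92 + 782.97 + 5877.77 + 627.52 = 37490.54
Import duty = 37490.54 × 15% = 5623.58
Buyer bears (B): 291.63 + 274.92 + 782.97 + 5877.77 + 627.52 + 961.54 + 308.57 + 1184.72 = 10309.64
Landed cost (B) = invoice 29635.73 + 10309.64 + duty 5623.58 = 45568.95
Difference = |44959.76 − 45568.95| = 609.19

Supplier A is cheaper by CNY 609.19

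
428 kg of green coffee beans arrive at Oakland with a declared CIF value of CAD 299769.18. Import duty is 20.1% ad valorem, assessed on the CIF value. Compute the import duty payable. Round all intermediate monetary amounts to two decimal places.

Import duty: CAD 60253.61

Import duty = 299769.18 × 20.1% = 60253.61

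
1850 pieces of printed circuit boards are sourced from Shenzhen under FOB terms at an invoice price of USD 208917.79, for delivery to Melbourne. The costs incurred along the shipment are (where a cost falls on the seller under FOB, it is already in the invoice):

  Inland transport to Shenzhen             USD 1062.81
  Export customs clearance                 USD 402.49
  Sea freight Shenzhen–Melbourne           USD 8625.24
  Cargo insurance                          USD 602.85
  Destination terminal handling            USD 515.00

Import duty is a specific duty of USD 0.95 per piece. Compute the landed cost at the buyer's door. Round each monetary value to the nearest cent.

FOB: the seller bears costs until goods are on board at the origin port; the buyer bears freight, insurance and all costs thereafter.
Already in the invoice (seller's account under FOB): inland to port, export clearance — exclude.
CIF value = FOB price + freight + insurance = 208917.79 + 8625.24 + 602.85 = 218145.88
Import duty = 1850 × 0.95 = 1757.50
Buyer bears: freight 8625.24 + insurance 602.85 + destination terminal 515.00 + duty 1757.50 = 11500.59
Landed cost = invoice 208917.79 + 11500.59 = 220418.38

Total landed cost: USD 220418.38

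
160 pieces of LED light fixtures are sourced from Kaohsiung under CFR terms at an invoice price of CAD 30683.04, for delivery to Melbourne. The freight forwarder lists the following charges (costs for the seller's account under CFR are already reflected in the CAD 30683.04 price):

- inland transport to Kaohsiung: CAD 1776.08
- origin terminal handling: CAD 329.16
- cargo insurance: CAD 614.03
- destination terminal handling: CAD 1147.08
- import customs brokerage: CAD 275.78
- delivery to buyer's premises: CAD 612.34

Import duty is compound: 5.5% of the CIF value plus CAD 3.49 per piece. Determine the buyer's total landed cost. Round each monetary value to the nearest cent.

CFR: the seller pays costs through ocean freight to the destination port, but not insurance.
Already in the invoice (seller's account under CFR): inland to port, origin terminal — exclude.
CIF value = CFR price + insurance = 30683.04 + 614.03 = 31297.07
Ad valorem component: 31297.07 × 5.5% = 1721.34
Specific component: 160 × 3.49 = 558.40
Import duty = 1721.34 + 558.40 = 2279.74
Buyer bears: insurance 614.03 + destination terminal 1147.08 + brokerage 275.78 + delivery 612.34 + duty 2279.74 = 4928.97
Landed cost = invoice 30683.04 + 4928.97 = 35612.01

Total landed cost: CAD 35612.01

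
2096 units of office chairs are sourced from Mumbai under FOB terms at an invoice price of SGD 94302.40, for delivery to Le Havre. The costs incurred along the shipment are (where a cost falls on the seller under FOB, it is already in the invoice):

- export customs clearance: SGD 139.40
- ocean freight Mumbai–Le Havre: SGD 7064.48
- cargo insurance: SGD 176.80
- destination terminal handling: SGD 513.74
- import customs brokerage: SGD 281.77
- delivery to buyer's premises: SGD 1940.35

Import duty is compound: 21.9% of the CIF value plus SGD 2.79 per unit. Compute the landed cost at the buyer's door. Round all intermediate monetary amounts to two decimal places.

FOB: the seller bears costs until goods are on board at the origin port; the buyer bears freight, insurance and all costs thereafter.
Already in the invoice (seller's account under FOB): export clearance — exclude.
CIF value = FOB price + freight + insurance = 94302.40 + 7064.48 + 176.80 = 101543.68
Ad valorem component: 101543.68 × 21.9% = 22238.07
Specific component: 2096 × 2.79 = 5847.84
Import duty = 22238.07 + 5847.84 = 28085.91
Buyer bears: freight 7064.48 + insurance 176.80 + destination terminal 513.74 + brokerage 281.77 + delivery 1940.35 + duty 28085.91 = 38063.05
Landed cost = invoice 94302.40 + 38063.05 = 132365.45

Total landed cost: SGD 132365.45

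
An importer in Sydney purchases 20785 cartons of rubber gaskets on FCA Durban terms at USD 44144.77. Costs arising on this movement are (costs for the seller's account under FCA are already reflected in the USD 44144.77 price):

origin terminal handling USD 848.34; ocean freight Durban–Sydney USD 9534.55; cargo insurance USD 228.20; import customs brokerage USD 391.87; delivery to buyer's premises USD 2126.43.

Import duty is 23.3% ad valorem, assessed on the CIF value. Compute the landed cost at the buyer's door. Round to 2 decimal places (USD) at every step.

FCA: the seller delivers export-cleared goods to the carrier; the buyer bears costs from that point.
CIF value = FCA price + origin terminal + freight + insurance = 44144.77 + 848.34 + 9534.55 + 228.20 = 54755.86
Import duty = 54755.86 × 23.3% = 12758.12
Buyer bears: origin terminal 848.34 + freight 9534.55 + insurance 228.20 + brokerage 391.87 + delivery 2126.43 + duty 12758.12 = 25887.51
Landed cost = invoice 44144.77 + 25887.51 = 70032.28

Total landed cost: USD 70032.28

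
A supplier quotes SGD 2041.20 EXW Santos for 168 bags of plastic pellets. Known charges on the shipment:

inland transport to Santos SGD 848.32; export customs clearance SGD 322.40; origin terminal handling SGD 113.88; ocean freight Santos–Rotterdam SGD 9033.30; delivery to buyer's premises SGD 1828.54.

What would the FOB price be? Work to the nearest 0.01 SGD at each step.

Not relevant to the conversion: delivery, freight — on the buyer under both terms; not part of either seller's price.
From EXW to FOB, the seller additionally bears: inland to port, export clearance, origin terminal.
FOB price = 2041.20 + 848.32 + 322.40 + 113.88 = 3325.80

FOB price: SGD 3325.80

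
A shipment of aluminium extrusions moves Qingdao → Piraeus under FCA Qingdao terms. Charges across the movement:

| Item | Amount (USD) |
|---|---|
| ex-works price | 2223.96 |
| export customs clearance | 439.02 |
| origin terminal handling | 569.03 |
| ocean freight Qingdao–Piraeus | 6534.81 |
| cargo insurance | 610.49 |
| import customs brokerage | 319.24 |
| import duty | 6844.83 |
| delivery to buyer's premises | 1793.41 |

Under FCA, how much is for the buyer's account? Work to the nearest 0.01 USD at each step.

FCA: the seller delivers export-cleared goods to the carrier; the buyer bears costs from that point.
Seller's account: goods 2223.96 + export clearance 439.02 = 2662.98
Buyer's account: origin terminal 569.03 + freight 6534.81 + insurance 610.49 + brokerage 319.24 + duty 6844.83 + delivery 1793.41 = 16671.81

Buyer's account: USD 16671.81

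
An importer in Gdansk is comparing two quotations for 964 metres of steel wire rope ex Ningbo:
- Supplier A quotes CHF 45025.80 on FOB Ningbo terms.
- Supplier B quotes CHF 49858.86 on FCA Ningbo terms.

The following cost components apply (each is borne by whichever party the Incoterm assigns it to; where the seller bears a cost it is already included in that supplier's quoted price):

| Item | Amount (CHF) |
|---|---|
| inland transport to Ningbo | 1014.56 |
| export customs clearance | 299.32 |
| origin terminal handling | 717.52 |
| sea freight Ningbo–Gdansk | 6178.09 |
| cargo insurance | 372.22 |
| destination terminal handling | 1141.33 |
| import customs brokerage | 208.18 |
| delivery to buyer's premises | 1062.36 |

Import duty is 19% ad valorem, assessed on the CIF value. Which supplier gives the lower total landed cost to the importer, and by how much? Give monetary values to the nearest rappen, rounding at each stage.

Supplier A (FOB):
CIF value = FOB price + freight + insurance = 45025.80 + 6178.09 + 372.22 = 51576.11
Import duty = 51576.11 × 19% = 9799.46
Buyer bears (A): 6178.09 + 372.22 + 1141.33 + 208.18 + 1062.36 = 8962.18
Landed cost (A) = invoice 45025.80 + 8962.18 + duty 9799.46 = 63787.44
Supplier B (FCA):
CIF value = FCA price + origin terminal + freight + insurance = 49858.86 + 717.52 + 6178.09 + 372.22 = 57126.69
Import duty = 57126.69 × 19% = 10854.07
Buyer bears (B): 717.52 + 6178.09 + 372.22 + 1141.33 + 208.18 + 1062.36 = 9679.70
Landed cost (B) = invoice 49858.86 + 9679.70 + duty 10854.07 = 70392.63
Difference = |63787.44 − 70392.63| = 6605.19

Supplier A is cheaper by CHF 6605.19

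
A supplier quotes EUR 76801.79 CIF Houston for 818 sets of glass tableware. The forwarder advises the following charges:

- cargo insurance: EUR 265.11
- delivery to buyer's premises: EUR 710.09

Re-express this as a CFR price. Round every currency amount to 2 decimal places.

CFR price: EUR 76536.68

Not relevant to the conversion: delivery — on the buyer under both terms; not part of either seller's price.
From CIF to CFR, the seller no longer bears: insurance.
CFR price = 76801.79 − 265.11 = 76536.68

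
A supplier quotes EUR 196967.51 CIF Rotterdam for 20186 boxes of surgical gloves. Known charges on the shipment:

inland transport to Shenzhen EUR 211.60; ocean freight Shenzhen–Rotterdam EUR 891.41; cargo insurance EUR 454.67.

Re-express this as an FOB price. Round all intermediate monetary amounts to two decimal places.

FOB price: EUR 195621.43

Not relevant to the conversion: inland to port — on the seller under both CIF and FOB; already in the CIF price and stays in the FOB price.
From CIF to FOB, the seller no longer bears: freight, insurance.
FOB price = 196967.51 − 891.41 − 454.67 = 195621.43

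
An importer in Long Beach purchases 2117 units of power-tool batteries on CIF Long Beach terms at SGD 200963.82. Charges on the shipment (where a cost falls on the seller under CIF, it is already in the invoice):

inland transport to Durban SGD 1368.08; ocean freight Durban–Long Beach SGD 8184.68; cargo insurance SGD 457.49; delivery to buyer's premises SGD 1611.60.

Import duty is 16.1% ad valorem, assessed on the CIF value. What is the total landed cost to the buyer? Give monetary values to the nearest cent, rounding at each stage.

Total landed cost: SGD 234930.60

CIF: the seller pays costs through ocean freight and marine insurance to the destination port.
Already in the invoice (seller's account under CIF): inland to port, freight, insurance — exclude.
The CIF price already equals the CIF value: 200963.82
Import duty = 200963.82 × 16.1% = 32355.18
Buyer bears: delivery 1611.60 + duty 32355.18 = 33966.78
Landed cost = invoice 200963.82 + 33966.78 = 234930.60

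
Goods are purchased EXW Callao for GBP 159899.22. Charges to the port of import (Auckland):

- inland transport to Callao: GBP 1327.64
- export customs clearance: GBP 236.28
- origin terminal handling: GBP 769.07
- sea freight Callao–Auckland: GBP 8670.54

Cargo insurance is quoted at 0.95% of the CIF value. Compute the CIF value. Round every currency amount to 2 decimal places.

Let C be the CIF value. C = EXW price + pre-shipment costs + freight + 0.95% × C
C − 0.95% × C = 159899.22 + 1327.64 + 236.28 + 769.07 + 8670.54
0.9905 × C = 170902.75
C = 170902.75 / 0.9905 = 172541.90
Insurance premium = 0.95% × 172541.90 = 1639.15

CIF value: GBP 172541.90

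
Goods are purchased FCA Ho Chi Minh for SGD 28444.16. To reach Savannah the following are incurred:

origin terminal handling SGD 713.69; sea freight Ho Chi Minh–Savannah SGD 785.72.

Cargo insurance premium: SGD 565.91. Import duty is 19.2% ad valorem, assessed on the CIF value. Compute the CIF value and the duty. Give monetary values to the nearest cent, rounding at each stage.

CIF = FCA price + pre-shipment costs + freight + insurance
CIF = 28444.16 + 713.69 + 785.72 + 565.91 = 30509.48
Import duty = 30509.48 × 19.2% = 5857.82

CIF value: SGD 30509.48; import duty: SGD 5857.82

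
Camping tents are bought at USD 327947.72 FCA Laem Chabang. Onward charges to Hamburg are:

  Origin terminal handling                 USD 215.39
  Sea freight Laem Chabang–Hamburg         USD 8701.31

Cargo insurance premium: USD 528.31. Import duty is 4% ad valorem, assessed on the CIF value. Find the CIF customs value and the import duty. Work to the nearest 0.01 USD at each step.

CIF = FCA price + pre-shipment costs + freight + insurance
CIF = 327947.72 + 215.39 + 8701.31 + 528.31 = 337392.73
Import duty = 337392.73 × 4% = 13495.71

CIF value: USD 337392.73; import duty: USD 13495.71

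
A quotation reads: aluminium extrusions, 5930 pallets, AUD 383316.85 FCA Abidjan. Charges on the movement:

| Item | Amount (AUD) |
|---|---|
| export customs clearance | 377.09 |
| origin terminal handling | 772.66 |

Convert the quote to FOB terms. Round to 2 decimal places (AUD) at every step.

Not relevant to the conversion: export clearance — on the seller under both FCA and FOB; already in the FCA price and stays in the FOB price.
From FCA to FOB, the seller additionally bears: origin terminal.
FOB price = 383316.85 + 772.66 = 384089.51

FOB price: AUD 384089.51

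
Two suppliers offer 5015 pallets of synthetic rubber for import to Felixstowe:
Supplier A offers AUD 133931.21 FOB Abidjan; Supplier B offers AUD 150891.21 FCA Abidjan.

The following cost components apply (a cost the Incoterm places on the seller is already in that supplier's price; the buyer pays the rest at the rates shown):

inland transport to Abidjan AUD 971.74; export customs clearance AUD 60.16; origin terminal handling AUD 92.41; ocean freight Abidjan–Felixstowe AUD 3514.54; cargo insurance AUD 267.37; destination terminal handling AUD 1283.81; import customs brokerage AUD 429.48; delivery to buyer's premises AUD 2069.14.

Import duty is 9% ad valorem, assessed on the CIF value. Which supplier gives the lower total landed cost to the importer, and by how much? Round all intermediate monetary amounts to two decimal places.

Supplier A (FOB):
CIF value = FOB price + freight + insurance = 133931.21 + 3514.54 + 267.37 = 137713.12
Import duty = 137713.12 × 9% = 12394.18
Buyer bears (A): 3514.54 + 267.37 + 1283.81 + 429.48 + 2069.14 = 7564.34
Landed cost (A) = invoice 133931.21 + 7564.34 + duty 12394.18 = 153889.73
Supplier B (FCA):
CIF value = FCA price + origin terminal + freight + insurance = 150891.21 + 92.41 + 3514.54 + 267.37 = 154765.53
Import duty = 154765.53 × 9% = 13928.90
Buyer bears (B): 92.41 + 3514.54 + 267.37 + 1283.81 + 429.48 + 2069.14 = 7656.75
Landed cost (B) = invoice 150891.21 + 7656.75 + duty 13928.90 = 172476.86
Difference = |153889.73 − 172476.86| = 18587.13

Supplier A is cheaper by AUD 18587.13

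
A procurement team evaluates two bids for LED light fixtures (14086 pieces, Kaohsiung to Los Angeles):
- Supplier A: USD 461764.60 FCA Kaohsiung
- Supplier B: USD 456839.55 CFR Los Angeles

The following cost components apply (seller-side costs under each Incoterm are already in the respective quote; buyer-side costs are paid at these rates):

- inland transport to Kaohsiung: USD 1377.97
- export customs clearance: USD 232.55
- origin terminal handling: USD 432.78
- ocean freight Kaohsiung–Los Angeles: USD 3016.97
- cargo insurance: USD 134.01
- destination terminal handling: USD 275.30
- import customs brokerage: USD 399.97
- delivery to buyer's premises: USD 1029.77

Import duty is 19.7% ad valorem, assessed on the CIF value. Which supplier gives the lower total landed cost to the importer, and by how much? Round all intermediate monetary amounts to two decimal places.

Supplier B is cheaper by USD 10024.64

Supplier A (FCA):
CIF value = FCA price + origin terminal + freight + insurance = 461764.60 + 432.78 + 3016.97 + 134.01 = 465348.36
Import duty = 465348.36 × 19.7% = 91673.63
Buyer bears (A): 432.78 + 3016.97 + 134.01 + 275.30 + 399.97 + 1029.77 = 5288.80
Landed cost (A) = invoice 461764.60 + 5288.80 + duty 91673.63 = 558727.03
Supplier B (CFR):
CIF value = CFR price + insurance = 456839.55 + 134.01 = 456973.56
Import duty = 456973.56 × 19.7% = 90023.79
Buyer bears (B): 134.01 + 275.30 + 399.97 + 1029.77 = 1839.05
Landed cost (B) = invoice 456839.55 + 1839.05 + duty 90023.79 = 548702.39
Difference = |558727.03 − 548702.39| = 10024.64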